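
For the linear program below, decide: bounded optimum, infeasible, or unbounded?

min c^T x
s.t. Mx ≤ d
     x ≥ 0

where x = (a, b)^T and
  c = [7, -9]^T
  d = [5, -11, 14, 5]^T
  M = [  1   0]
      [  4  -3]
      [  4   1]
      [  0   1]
The point (0, 5) satisfies every constraint, so the LP is feasible; the constraints give a ≤ 5 and b ≤ 5, which with a, b ≥ 0 keep the feasible region inside a bounded box. A feasible, bounded LP attains a finite optimum at a vertex.

Evaluating z = 7a - 9b at each vertex:
  (0, 3.667): z = -33
  (1, 5): z = -38
  (0, 5): z = -45

The LP has an optimal solution: (0, 5) with z = -45.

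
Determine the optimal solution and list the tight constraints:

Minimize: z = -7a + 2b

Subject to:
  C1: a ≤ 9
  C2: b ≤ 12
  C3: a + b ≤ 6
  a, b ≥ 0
Optimal: a = 6, b = 0
Slack at optimum:
  C1: slack = 3
  C2: slack = 12
  C3: slack = 0 (binding)
  a ≥ 0: a = 6
  b ≥ 0: b = 0 (binding)
Binding constraints: C3, b ≥ 0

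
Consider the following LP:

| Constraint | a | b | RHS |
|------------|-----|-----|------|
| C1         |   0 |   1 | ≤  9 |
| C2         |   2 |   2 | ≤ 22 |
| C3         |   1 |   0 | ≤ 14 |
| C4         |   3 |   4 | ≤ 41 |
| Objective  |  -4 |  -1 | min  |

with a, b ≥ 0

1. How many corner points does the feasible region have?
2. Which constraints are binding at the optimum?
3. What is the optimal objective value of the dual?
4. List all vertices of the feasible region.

1. 5
2. C2, b ≥ 0
3. -44 (by strong duality, equal to the primal optimum)
4. (0, 0), (11, 0), (3, 8), (1.667, 9), (0, 9)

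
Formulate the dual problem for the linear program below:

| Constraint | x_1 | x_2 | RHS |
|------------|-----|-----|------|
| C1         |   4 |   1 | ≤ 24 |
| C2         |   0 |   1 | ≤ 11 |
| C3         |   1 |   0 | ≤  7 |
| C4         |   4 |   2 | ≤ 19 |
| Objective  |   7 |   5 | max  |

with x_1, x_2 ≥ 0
Minimize: z = 24y1 + 11y2 + 7y3 + 19y4

Subject to:
  C1: -4y1 - y3 - 4y4 ≤ -7
  C2: -y1 - y2 - 2y4 ≤ -5
  y1, y2, y3, y4 ≥ 0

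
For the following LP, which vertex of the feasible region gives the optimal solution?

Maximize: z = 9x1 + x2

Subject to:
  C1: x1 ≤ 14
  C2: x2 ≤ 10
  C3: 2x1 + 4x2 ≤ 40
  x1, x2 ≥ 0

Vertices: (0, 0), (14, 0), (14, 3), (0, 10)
Evaluating z = 9x1 + x2 at each vertex:
  (0, 0): z = 0
  (14, 0): z = 126
  (14, 3): z = 129
  (0, 10): z = 10

The largest value is z = 129, attained at (14, 3).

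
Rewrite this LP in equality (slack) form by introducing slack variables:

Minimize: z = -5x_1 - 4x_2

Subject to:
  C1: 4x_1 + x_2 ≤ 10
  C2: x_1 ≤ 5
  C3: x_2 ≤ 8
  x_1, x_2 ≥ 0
min z = -5x_1 - 4x_2

s.t.
  4x_1 + x_2 + s1 = 10
  x_1 + s2 = 5
  x_2 + s3 = 8
  x_1, x_2, s1, s2, s3 ≥ 0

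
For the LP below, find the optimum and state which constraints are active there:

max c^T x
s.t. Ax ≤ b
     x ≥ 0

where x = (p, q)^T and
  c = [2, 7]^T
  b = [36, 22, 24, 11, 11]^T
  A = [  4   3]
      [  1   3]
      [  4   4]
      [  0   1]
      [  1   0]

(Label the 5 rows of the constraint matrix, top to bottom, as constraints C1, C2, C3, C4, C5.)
Optimal: p = 0, q = 6
Binding: C3, p ≥ 0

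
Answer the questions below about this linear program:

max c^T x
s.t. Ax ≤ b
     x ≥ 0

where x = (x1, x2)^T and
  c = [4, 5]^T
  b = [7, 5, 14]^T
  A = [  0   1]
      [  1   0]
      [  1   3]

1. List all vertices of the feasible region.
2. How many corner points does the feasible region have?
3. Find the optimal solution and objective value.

1. (0, 0), (5, 0), (5, 3), (0, 4.667)
2. 4
3. x1 = 5, x2 = 3, z = 35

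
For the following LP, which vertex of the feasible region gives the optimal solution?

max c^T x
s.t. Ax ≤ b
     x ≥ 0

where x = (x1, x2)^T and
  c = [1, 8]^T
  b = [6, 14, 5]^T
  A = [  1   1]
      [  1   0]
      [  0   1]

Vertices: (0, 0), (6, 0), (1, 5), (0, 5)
(1, 5) with z = 41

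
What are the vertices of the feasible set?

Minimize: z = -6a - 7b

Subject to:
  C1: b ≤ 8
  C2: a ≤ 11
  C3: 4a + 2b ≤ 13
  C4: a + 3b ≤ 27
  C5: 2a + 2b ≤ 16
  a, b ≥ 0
Each vertex is the intersection of two constraint boundaries that also satisfies all remaining constraints:
  a = 0 and b = 0 → (0, 0)
  4a + 2b = 13 and b = 0 → (3.25, 0)
  4a + 2b = 13 and a = 0 → (0, 6.5)

Vertices: (0, 0), (3.25, 0), (0, 6.5)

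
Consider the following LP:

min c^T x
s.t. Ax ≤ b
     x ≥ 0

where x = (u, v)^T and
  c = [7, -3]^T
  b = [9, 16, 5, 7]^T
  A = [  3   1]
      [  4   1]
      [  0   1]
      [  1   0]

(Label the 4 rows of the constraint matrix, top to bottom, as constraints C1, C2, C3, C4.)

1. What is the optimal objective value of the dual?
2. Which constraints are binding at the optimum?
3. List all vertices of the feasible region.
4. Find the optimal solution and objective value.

1. -15 (by strong duality, equal to the primal optimum)
2. C3, u ≥ 0
3. (0, 0), (3, 0), (1.333, 5), (0, 5)
4. u = 0, v = 5, z = -15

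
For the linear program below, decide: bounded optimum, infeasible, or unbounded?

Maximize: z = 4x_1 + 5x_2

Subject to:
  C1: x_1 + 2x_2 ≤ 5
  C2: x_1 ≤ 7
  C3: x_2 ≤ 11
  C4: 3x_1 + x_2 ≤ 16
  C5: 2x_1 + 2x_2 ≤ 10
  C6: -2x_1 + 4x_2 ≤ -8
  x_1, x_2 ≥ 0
The point (5, 0) satisfies every constraint, so the LP is feasible; the constraints give x_1 ≤ 7 and x_2 ≤ 11, which with x_1, x_2 ≥ 0 keep the feasible region inside a bounded box. A feasible, bounded LP attains a finite optimum at a vertex.

Evaluating z = 4x_1 + 5x_2 at each vertex:
  (4, 0): z = 16
  (5, 0): z = 20
  (4.5, 0.25): z = 19.25

The LP has an optimal solution: (5, 0) with z = 20.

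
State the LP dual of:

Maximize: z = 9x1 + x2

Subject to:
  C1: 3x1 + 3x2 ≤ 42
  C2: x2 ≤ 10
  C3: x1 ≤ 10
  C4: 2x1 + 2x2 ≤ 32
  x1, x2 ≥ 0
Minimize: z = 42y1 + 10y2 + 10y3 + 32y4

Subject to:
  C1: -3y1 - y3 - 2y4 ≤ -9
  C2: -3y1 - y2 - 2y4 ≤ -1
  y1, y2, y3, y4 ≥ 0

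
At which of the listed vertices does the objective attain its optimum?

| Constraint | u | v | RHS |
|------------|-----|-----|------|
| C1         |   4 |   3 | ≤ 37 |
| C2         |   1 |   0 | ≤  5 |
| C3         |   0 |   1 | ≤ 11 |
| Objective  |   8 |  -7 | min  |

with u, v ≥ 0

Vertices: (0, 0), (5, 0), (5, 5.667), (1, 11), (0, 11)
Evaluating z = 8u - 7v at each vertex:
  (0, 0): z = 0
  (5, 0): z = 40
  (5, 5.667): z = 0.3333
  (1, 11): z = -69
  (0, 11): z = -77

The smallest value is z = -77, attained at (0, 11).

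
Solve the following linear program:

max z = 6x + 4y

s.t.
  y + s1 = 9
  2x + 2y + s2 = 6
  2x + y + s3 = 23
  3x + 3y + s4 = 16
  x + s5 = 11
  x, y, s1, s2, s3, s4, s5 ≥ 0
x = 3, y = 0, z = 18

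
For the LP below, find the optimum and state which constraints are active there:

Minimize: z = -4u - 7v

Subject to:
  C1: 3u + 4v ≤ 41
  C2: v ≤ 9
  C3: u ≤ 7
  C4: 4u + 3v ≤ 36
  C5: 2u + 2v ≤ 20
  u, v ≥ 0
Optimal: u = 1, v = 9
Binding: C2, C5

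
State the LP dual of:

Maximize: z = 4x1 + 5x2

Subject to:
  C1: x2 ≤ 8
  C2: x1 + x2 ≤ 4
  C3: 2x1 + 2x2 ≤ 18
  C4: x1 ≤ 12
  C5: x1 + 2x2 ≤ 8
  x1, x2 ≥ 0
Minimize: z = 8y1 + 4y2 + 18y3 + 12y4 + 8y5

Subject to:
  C1: -y2 - 2y3 - y4 - y5 ≤ -4
  C2: -y1 - y2 - 2y3 - 2y5 ≤ -5
  y1, y2, y3, y4, y5 ≥ 0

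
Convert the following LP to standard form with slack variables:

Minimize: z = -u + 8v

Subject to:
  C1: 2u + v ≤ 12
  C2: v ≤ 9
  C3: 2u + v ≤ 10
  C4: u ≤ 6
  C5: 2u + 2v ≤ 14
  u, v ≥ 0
min z = -u + 8v

s.t.
  2u + v + s1 = 12
  v + s2 = 9
  2u + v + s3 = 10
  u + s4 = 6
  2u + 2v + s5 = 14
  u, v, s1, s2, s3, s4, s5 ≥ 0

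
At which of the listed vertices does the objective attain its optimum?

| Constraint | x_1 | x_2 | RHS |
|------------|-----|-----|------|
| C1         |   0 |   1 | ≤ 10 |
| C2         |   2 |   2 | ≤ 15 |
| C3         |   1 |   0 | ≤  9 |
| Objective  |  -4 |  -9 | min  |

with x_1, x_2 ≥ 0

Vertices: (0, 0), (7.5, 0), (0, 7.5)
Evaluating z = -4x_1 - 9x_2 at each vertex:
  (0, 0): z = 0
  (7.5, 0): z = -30
  (0, 7.5): z = -67.5

The smallest value is z = -67.5, attained at (0, 7.5).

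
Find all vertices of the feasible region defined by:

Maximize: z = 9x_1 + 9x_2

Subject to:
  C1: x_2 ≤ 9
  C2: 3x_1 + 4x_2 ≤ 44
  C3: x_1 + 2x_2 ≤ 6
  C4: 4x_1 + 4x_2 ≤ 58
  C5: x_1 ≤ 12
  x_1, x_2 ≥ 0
Each vertex is the intersection of two constraint boundaries that also satisfies all remaining constraints:
  x_1 = 0 and x_2 = 0 → (0, 0)
  x_1 + 2x_2 = 6 and x_2 = 0 → (6, 0)
  x_1 + 2x_2 = 6 and x_1 = 0 → (0, 3)

Vertices: (0, 0), (6, 0), (0, 3)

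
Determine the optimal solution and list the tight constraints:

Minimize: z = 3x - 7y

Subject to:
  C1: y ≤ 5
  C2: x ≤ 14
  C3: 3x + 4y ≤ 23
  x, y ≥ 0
Optimal: x = 0, y = 5
Binding: C1, x ≥ 0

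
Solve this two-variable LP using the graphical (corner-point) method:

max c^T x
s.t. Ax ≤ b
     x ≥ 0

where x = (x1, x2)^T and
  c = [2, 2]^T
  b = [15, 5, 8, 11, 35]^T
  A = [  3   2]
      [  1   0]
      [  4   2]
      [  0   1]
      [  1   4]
Each vertex is the intersection of two constraint boundaries that also satisfies all remaining constraints:
  x1 = 0 and x2 = 0 → (0, 0)
  4x1 + 2x2 = 8 and x2 = 0 → (2, 0)
  4x1 + 2x2 = 8 and x1 = 0 → (0, 4)

Evaluating z = 2x1 + 2x2 at each vertex:
  (0, 0): z = 0
  (2, 0): z = 4
  (0, 4): z = 8

The maximum is at (0, 4) with z = 8.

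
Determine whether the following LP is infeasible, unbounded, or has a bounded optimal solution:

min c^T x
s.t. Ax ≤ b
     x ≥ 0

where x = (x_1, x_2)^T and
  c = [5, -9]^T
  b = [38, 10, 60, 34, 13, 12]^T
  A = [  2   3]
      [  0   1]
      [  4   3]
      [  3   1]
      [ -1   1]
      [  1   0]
The point (0, 10) satisfies every constraint, so the LP is feasible; the constraints give x_1 ≤ 12 and x_2 ≤ 10, which with x_1, x_2 ≥ 0 keep the feasible region inside a bounded box. A feasible, bounded LP attains a finite optimum at a vertex.

Bounded optimum: z* = -90 at (0, 10).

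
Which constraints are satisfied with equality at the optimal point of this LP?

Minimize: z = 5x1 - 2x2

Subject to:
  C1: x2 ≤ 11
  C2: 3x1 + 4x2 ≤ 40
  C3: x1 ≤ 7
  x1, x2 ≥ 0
Optimal: x1 = 0, x2 = 10
Slack at optimum:
  C1: slack = 1
  C2: slack = 0 (binding)
  C3: slack = 7
  x1 ≥ 0: x1 = 0 (binding)
  x2 ≥ 0: x2 = 10
Binding constraints: C2, x1 ≥ 0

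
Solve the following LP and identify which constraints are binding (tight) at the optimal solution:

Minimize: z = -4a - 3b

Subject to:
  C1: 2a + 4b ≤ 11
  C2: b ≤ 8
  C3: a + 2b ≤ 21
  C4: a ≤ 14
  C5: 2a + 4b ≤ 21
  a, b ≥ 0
Optimal: a = 5.5, b = 0
Slack at optimum:
  C1: slack = 0 (binding)
  C2: slack = 8
  C3: slack = 15.5
  C4: slack = 8.5
  C5: slack = 10
  a ≥ 0: a = 5.5
  b ≥ 0: b = 0 (binding)
Binding constraints: C1, b ≥ 0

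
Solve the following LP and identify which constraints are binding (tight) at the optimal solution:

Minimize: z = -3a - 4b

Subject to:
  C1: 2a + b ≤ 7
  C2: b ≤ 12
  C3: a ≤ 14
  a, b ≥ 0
Optimal: a = 0, b = 7
Slack at optimum:
  C1: slack = 0 (binding)
  C2: slack = 5
  C3: slack = 14
  a ≥ 0: a = 0 (binding)
  b ≥ 0: b = 7
Binding constraints: C1, a ≥ 0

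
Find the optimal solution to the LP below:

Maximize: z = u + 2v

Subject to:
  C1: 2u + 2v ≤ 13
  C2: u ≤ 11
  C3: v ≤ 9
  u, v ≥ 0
u = 0, v = 6.5, z = 13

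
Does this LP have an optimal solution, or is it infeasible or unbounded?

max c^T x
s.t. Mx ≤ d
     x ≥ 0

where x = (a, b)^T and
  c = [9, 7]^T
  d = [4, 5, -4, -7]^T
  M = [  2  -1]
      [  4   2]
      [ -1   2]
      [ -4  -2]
One constraint requires 4a + 2b ≤ 5, while the constraint -4a - 2b ≤ -7 is equivalent to 4a + 2b ≥ 7. Together they would need 7 ≤ 4a + 2b ≤ 5, which is impossible since 7 > 5. No point satisfies all constraints.

The feasible region is empty; the LP is infeasible.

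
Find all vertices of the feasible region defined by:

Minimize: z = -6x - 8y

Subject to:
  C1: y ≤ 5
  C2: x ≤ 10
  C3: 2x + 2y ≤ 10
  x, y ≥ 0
Each vertex is the intersection of two constraint boundaries that also satisfies all remaining constraints:
  x = 0 and y = 0 → (0, 0)
  2x + 2y = 10 and y = 0 → (5, 0)
  y = 5 and 2x + 2y = 10 → (0, 5)

Vertices: (0, 0), (5, 0), (0, 5)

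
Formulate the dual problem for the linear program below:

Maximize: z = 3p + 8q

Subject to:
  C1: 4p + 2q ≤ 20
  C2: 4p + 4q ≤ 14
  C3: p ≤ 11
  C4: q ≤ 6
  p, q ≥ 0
Minimize: z = 20y1 + 14y2 + 11y3 + 6y4

Subject to:
  C1: -4y1 - 4y2 - y3 ≤ -3
  C2: -2y1 - 4y2 - y4 ≤ -8
  y1, y2, y3, y4 ≥ 0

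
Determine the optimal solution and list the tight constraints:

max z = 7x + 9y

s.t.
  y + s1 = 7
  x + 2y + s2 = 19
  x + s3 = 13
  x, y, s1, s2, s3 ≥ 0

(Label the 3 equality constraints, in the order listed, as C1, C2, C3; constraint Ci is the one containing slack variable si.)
Optimal: x = 13, y = 3
Binding: C2, C3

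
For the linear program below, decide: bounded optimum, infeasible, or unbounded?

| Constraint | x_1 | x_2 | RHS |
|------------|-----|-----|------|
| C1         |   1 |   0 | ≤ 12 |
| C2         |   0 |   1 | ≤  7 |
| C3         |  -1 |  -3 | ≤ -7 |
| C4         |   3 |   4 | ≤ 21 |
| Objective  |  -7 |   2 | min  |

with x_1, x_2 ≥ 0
The point (7, 0) satisfies every constraint, so the LP is feasible; the constraints give x_1 ≤ 12 and x_2 ≤ 7, which with x_1, x_2 ≥ 0 keep the feasible region inside a bounded box. A feasible, bounded LP attains a finite optimum at a vertex.

The LP has an optimal solution: (7, 0) with z = -49.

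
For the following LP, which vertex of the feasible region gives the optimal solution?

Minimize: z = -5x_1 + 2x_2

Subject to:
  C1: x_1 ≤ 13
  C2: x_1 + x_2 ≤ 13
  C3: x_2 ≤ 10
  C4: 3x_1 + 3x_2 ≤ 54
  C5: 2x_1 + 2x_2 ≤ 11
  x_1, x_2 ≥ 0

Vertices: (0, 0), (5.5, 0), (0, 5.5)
(5.5, 0) with z = -27.5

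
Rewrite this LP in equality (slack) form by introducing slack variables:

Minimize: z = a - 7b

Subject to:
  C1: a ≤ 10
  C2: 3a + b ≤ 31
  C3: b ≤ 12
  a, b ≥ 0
min z = a - 7b

s.t.
  a + s1 = 10
  3a + b + s2 = 31
  b + s3 = 12
  a, b, s1, s2, s3 ≥ 0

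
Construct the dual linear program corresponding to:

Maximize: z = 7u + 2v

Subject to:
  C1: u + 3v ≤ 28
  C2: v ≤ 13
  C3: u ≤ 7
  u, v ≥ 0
Minimize: z = 28y1 + 13y2 + 7y3

Subject to:
  C1: -y1 - y3 ≤ -7
  C2: -3y1 - y2 ≤ -2
  y1, y2, y3 ≥ 0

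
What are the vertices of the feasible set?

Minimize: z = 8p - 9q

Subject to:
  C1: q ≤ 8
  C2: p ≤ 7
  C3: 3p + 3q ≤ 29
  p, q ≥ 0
Each vertex is the intersection of two constraint boundaries that also satisfies all remaining constraints:
  p = 0 and q = 0 → (0, 0)
  p = 7 and q = 0 → (7, 0)
  p = 7 and 3p + 3q = 29 → (7, 2.667)
  q = 8 and 3p + 3q = 29 → (1.667, 8)
  q = 8 and p = 0 → (0, 8)

Vertices: (0, 0), (7, 0), (7, 2.667), (1.667, 8), (0, 8)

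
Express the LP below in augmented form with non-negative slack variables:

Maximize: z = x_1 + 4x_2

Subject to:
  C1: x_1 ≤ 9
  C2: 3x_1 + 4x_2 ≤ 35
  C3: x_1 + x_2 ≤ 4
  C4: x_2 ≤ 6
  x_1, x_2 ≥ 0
max z = x_1 + 4x_2

s.t.
  x_1 + s1 = 9
  3x_1 + 4x_2 + s2 = 35
  x_1 + x_2 + s3 = 4
  x_2 + s4 = 6
  x_1, x_2, s1, s2, s3, s4 ≥ 0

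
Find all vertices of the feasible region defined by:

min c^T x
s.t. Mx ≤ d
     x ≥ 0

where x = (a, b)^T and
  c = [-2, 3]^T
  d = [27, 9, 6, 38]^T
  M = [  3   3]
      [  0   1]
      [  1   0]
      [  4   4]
Each vertex is the intersection of two constraint boundaries that also satisfies all remaining constraints:
  a = 0 and b = 0 → (0, 0)
  a = 6 and b = 0 → (6, 0)
  3a + 3b = 27 and a = 6 → (6, 3)
  3a + 3b = 27 and b = 9 → (0, 9)

Vertices: (0, 0), (6, 0), (6, 3), (0, 9)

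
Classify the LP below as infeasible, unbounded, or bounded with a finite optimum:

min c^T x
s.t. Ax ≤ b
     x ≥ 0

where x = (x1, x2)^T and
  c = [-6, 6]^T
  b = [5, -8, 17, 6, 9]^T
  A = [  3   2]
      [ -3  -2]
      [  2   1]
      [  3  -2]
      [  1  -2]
One constraint requires 3x1 + 2x2 ≤ 5, while the constraint -3x1 - 2x2 ≤ -8 is equivalent to 3x1 + 2x2 ≥ 8. Together they would need 8 ≤ 3x1 + 2x2 ≤ 5, which is impossible since 8 > 5. No point satisfies all constraints.

The feasible region is empty; the LP is infeasible.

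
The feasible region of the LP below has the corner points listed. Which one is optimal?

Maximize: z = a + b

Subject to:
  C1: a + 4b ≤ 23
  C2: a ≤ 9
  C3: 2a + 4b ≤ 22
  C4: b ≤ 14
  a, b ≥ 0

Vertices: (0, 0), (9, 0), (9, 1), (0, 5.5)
(9, 1) with z = 10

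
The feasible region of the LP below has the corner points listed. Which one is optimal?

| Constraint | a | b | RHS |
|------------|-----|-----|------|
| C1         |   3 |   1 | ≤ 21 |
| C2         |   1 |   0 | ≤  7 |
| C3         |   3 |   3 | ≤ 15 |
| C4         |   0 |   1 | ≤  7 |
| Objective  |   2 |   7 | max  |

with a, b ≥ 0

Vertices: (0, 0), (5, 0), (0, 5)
Evaluating z = 2a + 7b at each vertex:
  (0, 0): z = 0
  (5, 0): z = 10
  (0, 5): z = 35

The largest value is z = 35, attained at (0, 5).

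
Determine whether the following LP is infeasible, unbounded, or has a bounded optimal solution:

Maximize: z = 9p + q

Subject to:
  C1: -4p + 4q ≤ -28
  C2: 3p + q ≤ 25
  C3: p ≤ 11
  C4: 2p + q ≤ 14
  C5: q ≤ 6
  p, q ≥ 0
The point (7, 0) satisfies every constraint, so the LP is feasible; the constraints give p ≤ 11 and q ≤ 6, which with p, q ≥ 0 keep the feasible region inside a bounded box. A feasible, bounded LP attains a finite optimum at a vertex.

Bounded optimum: z* = 63 at (7, 0).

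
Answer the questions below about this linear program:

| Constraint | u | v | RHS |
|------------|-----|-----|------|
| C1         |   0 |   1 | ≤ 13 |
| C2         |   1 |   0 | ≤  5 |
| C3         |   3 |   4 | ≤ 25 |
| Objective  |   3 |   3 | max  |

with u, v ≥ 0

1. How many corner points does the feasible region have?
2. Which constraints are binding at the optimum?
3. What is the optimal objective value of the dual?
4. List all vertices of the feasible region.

1. 4
2. C2, C3
3. 22.5 (by strong duality, equal to the primal optimum)
4. (0, 0), (5, 0), (5, 2.5), (0, 6.25)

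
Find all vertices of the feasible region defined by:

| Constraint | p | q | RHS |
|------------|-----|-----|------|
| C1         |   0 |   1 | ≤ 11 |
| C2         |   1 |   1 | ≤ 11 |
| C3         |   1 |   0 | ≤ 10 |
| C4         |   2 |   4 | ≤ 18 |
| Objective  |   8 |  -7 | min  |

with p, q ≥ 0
Each vertex is the intersection of two constraint boundaries that also satisfies all remaining constraints:
  p = 0 and q = 0 → (0, 0)
  2p + 4q = 18 and q = 0 → (9, 0)
  2p + 4q = 18 and p = 0 → (0, 4.5)

Vertices: (0, 0), (9, 0), (0, 4.5)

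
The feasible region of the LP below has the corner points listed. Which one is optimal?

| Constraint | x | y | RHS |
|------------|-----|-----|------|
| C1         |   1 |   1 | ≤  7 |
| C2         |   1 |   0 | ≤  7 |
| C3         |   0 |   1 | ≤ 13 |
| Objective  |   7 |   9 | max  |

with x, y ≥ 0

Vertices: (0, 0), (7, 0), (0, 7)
Evaluating z = 7x + 9y at each vertex:
  (0, 0): z = 0
  (7, 0): z = 49
  (0, 7): z = 63

The largest value is z = 63, attained at (0, 7).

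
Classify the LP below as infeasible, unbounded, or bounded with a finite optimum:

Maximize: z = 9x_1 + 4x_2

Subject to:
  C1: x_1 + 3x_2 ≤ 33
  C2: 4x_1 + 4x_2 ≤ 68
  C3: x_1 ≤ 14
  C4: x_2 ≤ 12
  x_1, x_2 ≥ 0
The point (14, 3) satisfies every constraint, so the LP is feasible; the constraints give x_1 ≤ 14 and x_2 ≤ 12, which with x_1, x_2 ≥ 0 keep the feasible region inside a bounded box. A feasible, bounded LP attains a finite optimum at a vertex.

Evaluating z = 9x_1 + 4x_2 at each vertex:
  (0, 0): z = 0
  (14, 0): z = 126
  (14, 3): z = 138
  (9, 8): z = 113
  (0, 11): z = 44

The LP has an optimal solution: (14, 3) with z = 138.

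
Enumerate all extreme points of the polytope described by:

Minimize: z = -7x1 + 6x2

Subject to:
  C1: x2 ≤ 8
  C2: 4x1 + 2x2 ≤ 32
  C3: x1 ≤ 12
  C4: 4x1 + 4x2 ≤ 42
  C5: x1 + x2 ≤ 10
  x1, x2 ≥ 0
Each vertex is the intersection of two constraint boundaries that also satisfies all remaining constraints:
  x1 = 0 and x2 = 0 → (0, 0)
  4x1 + 2x2 = 32 and x2 = 0 → (8, 0)
  4x1 + 2x2 = 32 and x1 + x2 = 10 → (6, 4)
  x2 = 8 and x1 + x2 = 10 → (2, 8)
  x2 = 8 and x1 = 0 → (0, 8)

Vertices: (0, 0), (8, 0), (6, 4), (2, 8), (0, 8)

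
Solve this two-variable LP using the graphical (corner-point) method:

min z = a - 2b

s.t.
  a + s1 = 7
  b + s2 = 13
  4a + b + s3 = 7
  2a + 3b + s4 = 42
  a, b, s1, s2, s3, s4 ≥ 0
Each vertex is the intersection of two constraint boundaries that also satisfies all remaining constraints:
  a = 0 and b = 0 → (0, 0)
  4a + b = 7 and b = 0 → (1.75, 0)
  4a + b = 7 and a = 0 → (0, 7)

Evaluating z = a - 2b at each vertex:
  (0, 0): z = 0
  (1.75, 0): z = 1.75
  (0, 7): z = -14

The minimum is at (0, 7) with z = -14.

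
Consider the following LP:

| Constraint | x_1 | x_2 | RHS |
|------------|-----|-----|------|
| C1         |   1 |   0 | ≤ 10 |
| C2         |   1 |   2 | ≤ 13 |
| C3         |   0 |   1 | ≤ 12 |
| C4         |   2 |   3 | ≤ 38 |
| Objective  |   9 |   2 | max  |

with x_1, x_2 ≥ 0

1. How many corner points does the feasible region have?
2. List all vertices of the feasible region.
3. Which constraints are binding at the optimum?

1. 4
2. (0, 0), (10, 0), (10, 1.5), (0, 6.5)
3. C1, C2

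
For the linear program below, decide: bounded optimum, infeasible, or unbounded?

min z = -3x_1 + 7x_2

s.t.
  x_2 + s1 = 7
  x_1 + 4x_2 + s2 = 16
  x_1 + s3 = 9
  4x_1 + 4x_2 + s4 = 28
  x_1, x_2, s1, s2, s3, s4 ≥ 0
The point (7, 0) satisfies every constraint, so the LP is feasible; the constraints give x_1 ≤ 9 and x_2 ≤ 7, which with x_1, x_2 ≥ 0 keep the feasible region inside a bounded box. A feasible, bounded LP attains a finite optimum at a vertex.

Bounded optimum: z* = -21 at (7, 0).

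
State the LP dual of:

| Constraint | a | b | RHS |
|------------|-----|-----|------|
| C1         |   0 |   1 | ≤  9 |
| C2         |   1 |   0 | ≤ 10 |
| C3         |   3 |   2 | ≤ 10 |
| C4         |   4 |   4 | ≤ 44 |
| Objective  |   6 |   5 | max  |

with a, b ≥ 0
Minimize: z = 9y1 + 10y2 + 10y3 + 44y4

Subject to:
  C1: -y2 - 3y3 - 4y4 ≤ -6
  C2: -y1 - 2y3 - 4y4 ≤ -5
  y1, y2, y3, y4 ≥ 0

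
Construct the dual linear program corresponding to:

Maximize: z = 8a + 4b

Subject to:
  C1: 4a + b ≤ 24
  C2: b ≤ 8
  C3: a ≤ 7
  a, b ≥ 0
Minimize: z = 24y1 + 8y2 + 7y3

Subject to:
  C1: -4y1 - y3 ≤ -8
  C2: -y1 - y2 ≤ -4
  y1, y2, y3 ≥ 0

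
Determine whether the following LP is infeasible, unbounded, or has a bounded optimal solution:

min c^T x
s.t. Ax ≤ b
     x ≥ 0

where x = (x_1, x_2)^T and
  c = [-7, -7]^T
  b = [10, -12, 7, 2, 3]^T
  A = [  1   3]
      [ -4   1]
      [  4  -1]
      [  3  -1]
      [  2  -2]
One constraint requires 4x_1 - x_2 ≤ 7, while the constraint -4x_1 + x_2 ≤ -12 is equivalent to 4x_1 - x_2 ≥ 12. Together they would need 12 ≤ 4x_1 - x_2 ≤ 7, which is impossible since 12 > 7. No point satisfies all constraints.

Infeasible: no point satisfies all constraints simultaneously.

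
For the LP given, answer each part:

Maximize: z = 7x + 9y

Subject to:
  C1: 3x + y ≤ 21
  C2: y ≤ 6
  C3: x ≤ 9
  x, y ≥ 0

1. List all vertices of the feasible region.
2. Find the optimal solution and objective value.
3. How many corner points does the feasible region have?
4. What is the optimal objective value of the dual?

1. (0, 0), (7, 0), (5, 6), (0, 6)
2. x = 5, y = 6, z = 89
3. 4
4. 89 (by strong duality, equal to the primal optimum)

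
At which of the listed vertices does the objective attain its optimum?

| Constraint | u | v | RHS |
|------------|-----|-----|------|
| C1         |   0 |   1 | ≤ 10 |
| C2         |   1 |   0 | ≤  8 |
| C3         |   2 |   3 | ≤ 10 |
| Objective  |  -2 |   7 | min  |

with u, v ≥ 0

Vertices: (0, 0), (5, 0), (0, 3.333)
Evaluating z = -2u + 7v at each vertex:
  (0, 0): z = 0
  (5, 0): z = -10
  (0, 3.333): z = 23.33

The smallest value is z = -10, attained at (5, 0).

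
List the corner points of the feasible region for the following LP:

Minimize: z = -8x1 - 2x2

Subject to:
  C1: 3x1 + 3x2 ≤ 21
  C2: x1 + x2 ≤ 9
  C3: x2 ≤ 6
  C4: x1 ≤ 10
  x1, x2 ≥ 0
Each vertex is the intersection of two constraint boundaries that also satisfies all remaining constraints:
  x1 = 0 and x2 = 0 → (0, 0)
  3x1 + 3x2 = 21 and x2 = 0 → (7, 0)
  3x1 + 3x2 = 21 and x2 = 6 → (1, 6)
  x2 = 6 and x1 = 0 → (0, 6)

Vertices: (0, 0), (7, 0), (1, 6), (0, 6)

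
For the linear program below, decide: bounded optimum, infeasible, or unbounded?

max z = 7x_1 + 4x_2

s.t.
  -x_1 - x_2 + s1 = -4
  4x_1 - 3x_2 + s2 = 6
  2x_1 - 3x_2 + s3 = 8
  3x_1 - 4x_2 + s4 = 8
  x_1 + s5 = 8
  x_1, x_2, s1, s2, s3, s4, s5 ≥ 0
Feasible point: (0, 4) satisfies every constraint, so the LP is feasible.
Direction d = (0, 1): for each constraint row a, a·d ≤ 0 —
  (-1)(0) + (-1)(1) = -1 ≤ 0
  (4)(0) + (-3)(1) = -3 ≤ 0
  (2)(0) + (-3)(1) = -3 ≤ 0
  (3)(0) + (-4)(1) = -4 ≤ 0
  (1)(0) + (0)(1) = 0 ≤ 0
and d ≥ 0, so (0, 4) + t·d stays feasible for every t ≥ 0. Along this ray z = 7x_1 + 4x_2 changes by 4 per unit t, so z → +∞.

Unbounded — the objective can increase without bound over the feasible region.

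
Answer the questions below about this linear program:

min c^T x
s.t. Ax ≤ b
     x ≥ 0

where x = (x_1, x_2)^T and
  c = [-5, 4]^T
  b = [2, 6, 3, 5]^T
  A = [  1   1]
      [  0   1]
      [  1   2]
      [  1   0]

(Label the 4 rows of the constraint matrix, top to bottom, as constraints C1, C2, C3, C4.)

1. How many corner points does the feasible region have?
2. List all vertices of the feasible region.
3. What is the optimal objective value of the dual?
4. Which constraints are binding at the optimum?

1. 4
2. (0, 0), (2, 0), (1, 1), (0, 1.5)
3. -10 (by strong duality, equal to the primal optimum)
4. C1, x_2 ≥ 0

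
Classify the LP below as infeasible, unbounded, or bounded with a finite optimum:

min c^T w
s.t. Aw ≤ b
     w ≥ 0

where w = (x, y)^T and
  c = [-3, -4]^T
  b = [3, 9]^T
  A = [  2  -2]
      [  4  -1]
Feasible point: (0, 0) satisfies every constraint, so the LP is feasible.
Direction d = (0, 1): for each constraint row a, a·d ≤ 0 —
  (2)(0) + (-2)(1) = -2 ≤ 0
  (4)(0) + (-1)(1) = -1 ≤ 0
and d ≥ 0, so (0, 0) + t·d stays feasible for every t ≥ 0. Along this ray z = -3x - 4y changes by -4 per unit t, so z → −∞.

Unbounded: there is a feasible ray along which z → −∞.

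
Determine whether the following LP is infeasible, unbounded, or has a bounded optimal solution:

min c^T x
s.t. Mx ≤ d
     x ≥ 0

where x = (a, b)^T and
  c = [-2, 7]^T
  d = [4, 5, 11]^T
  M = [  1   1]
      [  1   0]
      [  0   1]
The point (4, 0) satisfies every constraint, so the LP is feasible; the constraints give a ≤ 5 and b ≤ 11, which with a, b ≥ 0 keep the feasible region inside a bounded box. A feasible, bounded LP attains a finite optimum at a vertex.

Evaluating z = -2a + 7b at each vertex:
  (0, 0): z = 0
  (4, 0): z = -8
  (0, 4): z = 28

Feasible with finite optimum z* = -8 at (4, 0).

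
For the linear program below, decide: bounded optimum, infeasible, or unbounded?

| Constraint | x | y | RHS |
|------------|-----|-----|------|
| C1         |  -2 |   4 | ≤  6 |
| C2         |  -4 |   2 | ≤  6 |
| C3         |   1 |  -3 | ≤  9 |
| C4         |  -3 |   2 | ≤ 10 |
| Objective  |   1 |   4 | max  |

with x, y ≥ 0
Feasible point: (0, 0) satisfies every constraint, so the LP is feasible.
Direction d = (2, 1): for each constraint row a, a·d ≤ 0 —
  (-2)(2) + (4)(1) = 0 ≤ 0
  (-4)(2) + (2)(1) = -6 ≤ 0
  (1)(2) + (-3)(1) = -1 ≤ 0
  (-3)(2) + (2)(1) = -4 ≤ 0
and d ≥ 0, so (0, 0) + t·d stays feasible for every t ≥ 0. Along this ray z = x + 4y changes by 6 per unit t, so z → +∞.

The LP is unbounded; z can be made arbitrarily large.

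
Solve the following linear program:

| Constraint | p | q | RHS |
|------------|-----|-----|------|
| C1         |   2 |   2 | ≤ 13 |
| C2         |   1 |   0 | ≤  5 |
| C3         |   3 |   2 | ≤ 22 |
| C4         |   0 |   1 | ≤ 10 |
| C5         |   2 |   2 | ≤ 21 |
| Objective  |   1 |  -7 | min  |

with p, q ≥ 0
Each vertex is the intersection of two constraint boundaries that also satisfies all remaining constraints:
  p = 0 and q = 0 → (0, 0)
  p = 5 and q = 0 → (5, 0)
  2p + 2q = 13 and p = 5 → (5, 1.5)
  2p + 2q = 13 and p = 0 → (0, 6.5)

Evaluating z = p - 7q at each vertex:
  (0, 0): z = 0
  (5, 0): z = 5
  (5, 1.5): z = -5.5
  (0, 6.5): z = -45.5

The minimum is at (0, 6.5) with z = -45.5.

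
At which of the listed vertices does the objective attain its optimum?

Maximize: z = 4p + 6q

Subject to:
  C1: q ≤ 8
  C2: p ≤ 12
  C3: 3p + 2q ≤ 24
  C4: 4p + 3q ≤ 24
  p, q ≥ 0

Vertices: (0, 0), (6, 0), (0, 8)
(0, 8) with z = 48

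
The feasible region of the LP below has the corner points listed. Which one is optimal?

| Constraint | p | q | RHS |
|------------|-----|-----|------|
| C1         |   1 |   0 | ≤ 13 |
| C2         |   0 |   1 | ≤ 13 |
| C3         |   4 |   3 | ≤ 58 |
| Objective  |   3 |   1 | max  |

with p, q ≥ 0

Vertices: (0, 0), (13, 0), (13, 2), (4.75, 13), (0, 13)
(13, 2) with z = 41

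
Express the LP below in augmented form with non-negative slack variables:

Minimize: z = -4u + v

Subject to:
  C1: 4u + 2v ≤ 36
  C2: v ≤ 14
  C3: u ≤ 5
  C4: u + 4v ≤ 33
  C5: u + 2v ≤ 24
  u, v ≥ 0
min z = -4u + v

s.t.
  4u + 2v + s1 = 36
  v + s2 = 14
  u + s3 = 5
  u + 4v + s4 = 33
  u + 2v + s5 = 24
  u, v, s1, s2, s3, s4, s5 ≥ 0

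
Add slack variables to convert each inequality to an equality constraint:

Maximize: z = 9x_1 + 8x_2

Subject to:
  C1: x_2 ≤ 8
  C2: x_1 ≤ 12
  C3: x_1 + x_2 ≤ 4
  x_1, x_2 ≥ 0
max z = 9x_1 + 8x_2

s.t.
  x_2 + s1 = 8
  x_1 + s2 = 12
  x_1 + x_2 + s3 = 4
  x_1, x_2, s1, s2, s3 ≥ 0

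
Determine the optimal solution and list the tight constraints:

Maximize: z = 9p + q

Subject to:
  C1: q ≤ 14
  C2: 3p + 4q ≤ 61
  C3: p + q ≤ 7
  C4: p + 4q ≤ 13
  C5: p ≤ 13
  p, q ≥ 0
Optimal: p = 7, q = 0
Slack at optimum:
  C1: slack = 14
  C2: slack = 40
  C3: slack = 0 (binding)
  C4: slack = 6
  C5: slack = 6
  p ≥ 0: p = 7
  q ≥ 0: q = 0 (binding)
Binding constraints: C3, q ≥ 0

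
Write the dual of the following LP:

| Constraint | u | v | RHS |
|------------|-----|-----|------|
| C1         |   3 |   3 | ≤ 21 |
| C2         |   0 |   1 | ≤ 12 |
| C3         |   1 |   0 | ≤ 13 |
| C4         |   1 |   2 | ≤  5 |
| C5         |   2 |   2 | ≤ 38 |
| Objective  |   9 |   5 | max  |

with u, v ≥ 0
Minimize: z = 21y1 + 12y2 + 13y3 + 5y4 + 38y5

Subject to:
  C1: -3y1 - y3 - y4 - 2y5 ≤ -9
  C2: -3y1 - y2 - 2y4 - 2y5 ≤ -5
  y1, y2, y3, y4, y5 ≥ 0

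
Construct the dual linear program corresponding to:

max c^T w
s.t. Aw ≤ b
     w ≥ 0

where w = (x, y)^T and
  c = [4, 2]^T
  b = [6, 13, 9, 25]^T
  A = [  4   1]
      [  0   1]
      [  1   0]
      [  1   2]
Minimize: z = 6y1 + 13y2 + 9y3 + 25y4

Subject to:
  C1: -4y1 - y3 - y4 ≤ -4
  C2: -y1 - y2 - 2y4 ≤ -2
  y1, y2, y3, y4 ≥ 0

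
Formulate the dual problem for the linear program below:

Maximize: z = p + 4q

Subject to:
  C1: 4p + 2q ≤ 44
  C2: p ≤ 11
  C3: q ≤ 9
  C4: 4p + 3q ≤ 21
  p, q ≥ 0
Minimize: z = 44y1 + 11y2 + 9y3 + 21y4

Subject to:
  C1: -4y1 - y2 - 4y4 ≤ -1
  C2: -2y1 - y3 - 3y4 ≤ -4
  y1, y2, y3, y4 ≥ 0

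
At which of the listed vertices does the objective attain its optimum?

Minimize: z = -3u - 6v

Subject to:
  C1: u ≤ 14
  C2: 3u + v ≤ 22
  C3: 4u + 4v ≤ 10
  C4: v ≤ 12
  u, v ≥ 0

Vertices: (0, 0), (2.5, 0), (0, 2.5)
Evaluating z = -3u - 6v at each vertex:
  (0, 0): z = 0
  (2.5, 0): z = -7.5
  (0, 2.5): z = -15

The smallest value is z = -15, attained at (0, 2.5).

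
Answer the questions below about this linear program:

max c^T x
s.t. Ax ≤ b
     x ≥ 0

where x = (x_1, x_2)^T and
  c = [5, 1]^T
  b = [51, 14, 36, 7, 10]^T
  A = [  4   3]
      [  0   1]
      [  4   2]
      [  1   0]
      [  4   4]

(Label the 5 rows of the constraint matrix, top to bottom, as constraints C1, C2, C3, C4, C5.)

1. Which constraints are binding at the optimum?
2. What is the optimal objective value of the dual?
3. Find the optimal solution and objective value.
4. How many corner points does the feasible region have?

1. C5, x_2 ≥ 0
2. 12.5 (by strong duality, equal to the primal optimum)
3. x_1 = 2.5, x_2 = 0, z = 12.5
4. 3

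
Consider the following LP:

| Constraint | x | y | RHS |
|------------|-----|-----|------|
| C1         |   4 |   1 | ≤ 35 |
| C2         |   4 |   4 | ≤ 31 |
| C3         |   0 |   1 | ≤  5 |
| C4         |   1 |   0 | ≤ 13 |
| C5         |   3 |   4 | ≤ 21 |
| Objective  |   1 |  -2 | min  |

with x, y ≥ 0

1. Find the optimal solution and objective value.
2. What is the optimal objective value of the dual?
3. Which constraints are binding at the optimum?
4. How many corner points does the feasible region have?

1. x = 0, y = 5, z = -10
2. -10 (by strong duality, equal to the primal optimum)
3. C3, x ≥ 0
4. 4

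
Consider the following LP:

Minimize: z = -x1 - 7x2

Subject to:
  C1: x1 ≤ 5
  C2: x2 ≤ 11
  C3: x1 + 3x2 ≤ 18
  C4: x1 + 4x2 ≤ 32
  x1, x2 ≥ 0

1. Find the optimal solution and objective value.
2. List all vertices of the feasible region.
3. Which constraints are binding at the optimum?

1. x1 = 0, x2 = 6, z = -42
2. (0, 0), (5, 0), (5, 4.333), (0, 6)
3. C3, x1 ≥ 0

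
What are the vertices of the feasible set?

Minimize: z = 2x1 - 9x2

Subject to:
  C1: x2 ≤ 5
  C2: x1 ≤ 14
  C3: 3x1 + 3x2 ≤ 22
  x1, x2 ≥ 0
Each vertex is the intersection of two constraint boundaries that also satisfies all remaining constraints:
  x1 = 0 and x2 = 0 → (0, 0)
  3x1 + 3x2 = 22 and x2 = 0 → (7.333, 0)
  x2 = 5 and 3x1 + 3x2 = 22 → (2.333, 5)
  x2 = 5 and x1 = 0 → (0, 5)

Vertices: (0, 0), (7.333, 0), (2.333, 5), (0, 5)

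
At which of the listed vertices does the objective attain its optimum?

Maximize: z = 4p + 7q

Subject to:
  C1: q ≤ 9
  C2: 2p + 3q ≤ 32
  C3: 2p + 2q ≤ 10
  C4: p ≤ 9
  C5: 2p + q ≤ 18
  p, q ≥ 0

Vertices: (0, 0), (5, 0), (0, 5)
Evaluating z = 4p + 7q at each vertex:
  (0, 0): z = 0
  (5, 0): z = 20
  (0, 5): z = 35

The largest value is z = 35, attained at (0, 5).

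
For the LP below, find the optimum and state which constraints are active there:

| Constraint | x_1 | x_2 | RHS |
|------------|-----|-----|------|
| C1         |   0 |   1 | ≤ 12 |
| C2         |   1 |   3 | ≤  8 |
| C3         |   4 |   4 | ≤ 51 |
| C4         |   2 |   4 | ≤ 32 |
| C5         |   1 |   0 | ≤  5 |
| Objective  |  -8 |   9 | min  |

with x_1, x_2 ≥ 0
Optimal: x_1 = 5, x_2 = 0
Binding: C5, x_2 ≥ 0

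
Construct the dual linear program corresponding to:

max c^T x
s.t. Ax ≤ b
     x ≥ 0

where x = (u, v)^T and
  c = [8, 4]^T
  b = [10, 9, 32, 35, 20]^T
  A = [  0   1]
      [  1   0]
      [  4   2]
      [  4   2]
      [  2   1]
Minimize: z = 10y1 + 9y2 + 32y3 + 35y4 + 20y5

Subject to:
  C1: -y2 - 4y3 - 4y4 - 2y5 ≤ -8
  C2: -y1 - 2y3 - 2y4 - y5 ≤ -4
  y1, y2, y3, y4, y5 ≥ 0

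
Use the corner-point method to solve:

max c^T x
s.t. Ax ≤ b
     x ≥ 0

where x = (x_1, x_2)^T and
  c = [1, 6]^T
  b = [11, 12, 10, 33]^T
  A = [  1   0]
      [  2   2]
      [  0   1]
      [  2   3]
x_1 = 0, x_2 = 6, z = 36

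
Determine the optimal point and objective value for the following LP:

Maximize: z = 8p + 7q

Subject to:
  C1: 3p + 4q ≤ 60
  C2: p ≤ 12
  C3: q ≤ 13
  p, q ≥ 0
Each vertex is the intersection of two constraint boundaries that also satisfies all remaining constraints:
  p = 0 and q = 0 → (0, 0)
  p = 12 and q = 0 → (12, 0)
  3p + 4q = 60 and p = 12 → (12, 6)
  3p + 4q = 60 and q = 13 → (2.667, 13)
  q = 13 and p = 0 → (0, 13)

Evaluating z = 8p + 7q at each vertex:
  (0, 0): z = 0
  (12, 0): z = 96
  (12, 6): z = 138
  (2.667, 13): z = 112.3
  (0, 13): z = 91

The maximum is at (12, 6) with z = 138.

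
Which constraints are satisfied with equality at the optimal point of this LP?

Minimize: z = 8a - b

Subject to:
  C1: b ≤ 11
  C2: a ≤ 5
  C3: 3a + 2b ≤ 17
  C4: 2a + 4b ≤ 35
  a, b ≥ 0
Optimal: a = 0, b = 8.5
Slack at optimum:
  C1: slack = 2.5
  C2: slack = 5
  C3: slack = 0 (binding)
  C4: slack = 1
  a ≥ 0: a = 0 (binding)
  b ≥ 0: b = 8.5
Binding constraints: C3, a ≥ 0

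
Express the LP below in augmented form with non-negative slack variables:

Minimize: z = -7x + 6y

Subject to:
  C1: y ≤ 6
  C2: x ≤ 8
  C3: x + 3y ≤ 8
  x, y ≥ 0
min z = -7x + 6y

s.t.
  y + s1 = 6
  x + s2 = 8
  x + 3y + s3 = 8
  x, y, s1, s2, s3 ≥ 0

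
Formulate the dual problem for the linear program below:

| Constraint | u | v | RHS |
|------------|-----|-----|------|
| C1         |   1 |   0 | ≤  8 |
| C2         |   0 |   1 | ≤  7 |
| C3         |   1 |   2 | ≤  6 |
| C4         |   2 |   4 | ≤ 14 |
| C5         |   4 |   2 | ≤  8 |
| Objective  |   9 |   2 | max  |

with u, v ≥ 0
Minimize: z = 8y1 + 7y2 + 6y3 + 14y4 + 8y5

Subject to:
  C1: -y1 - y3 - 2y4 - 4y5 ≤ -9
  C2: -y2 - 2y3 - 4y4 - 2y5 ≤ -2
  y1, y2, y3, y4, y5 ≥ 0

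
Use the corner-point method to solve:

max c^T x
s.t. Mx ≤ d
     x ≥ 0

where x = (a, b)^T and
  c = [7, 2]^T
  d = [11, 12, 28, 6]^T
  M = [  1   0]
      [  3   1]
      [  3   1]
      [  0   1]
Each vertex is the intersection of two constraint boundaries that also satisfies all remaining constraints:
  a = 0 and b = 0 → (0, 0)
  3a + b = 12 and b = 0 → (4, 0)
  3a + b = 12 and b = 6 → (2, 6)
  b = 6 and a = 0 → (0, 6)

Evaluating z = 7a + 2b at each vertex:
  (0, 0): z = 0
  (4, 0): z = 28
  (2, 6): z = 26
  (0, 6): z = 12

The maximum is at (4, 0) with z = 28.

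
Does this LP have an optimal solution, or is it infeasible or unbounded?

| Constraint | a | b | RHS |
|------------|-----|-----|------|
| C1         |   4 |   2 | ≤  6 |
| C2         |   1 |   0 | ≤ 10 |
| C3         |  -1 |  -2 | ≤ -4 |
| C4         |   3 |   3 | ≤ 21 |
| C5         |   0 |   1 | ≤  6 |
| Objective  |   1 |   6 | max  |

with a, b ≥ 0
The point (0, 3) satisfies every constraint, so the LP is feasible; the constraints give a ≤ 10 and b ≤ 6, which with a, b ≥ 0 keep the feasible region inside a bounded box. A feasible, bounded LP attains a finite optimum at a vertex.

Feasible with finite optimum z* = 18 at (0, 3).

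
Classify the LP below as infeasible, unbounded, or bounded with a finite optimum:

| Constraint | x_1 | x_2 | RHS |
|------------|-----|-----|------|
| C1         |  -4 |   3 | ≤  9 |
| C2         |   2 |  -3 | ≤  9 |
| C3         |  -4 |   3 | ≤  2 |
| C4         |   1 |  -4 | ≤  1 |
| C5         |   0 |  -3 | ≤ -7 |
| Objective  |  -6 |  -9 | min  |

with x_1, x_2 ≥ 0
Feasible point: (2, 3) satisfies every constraint, so the LP is feasible.
Direction d = (1, 1): for each constraint row a, a·d ≤ 0 —
  (-4)(1) + (3)(1) = -1 ≤ 0
  (2)(1) + (-3)(1) = -1 ≤ 0
  (-4)(1) + (3)(1) = -1 ≤ 0
  (1)(1) + (-4)(1) = -3 ≤ 0
  (0)(1) + (-3)(1) = -3 ≤ 0
and d ≥ 0, so (2, 3) + t·d stays feasible for every t ≥ 0. Along this ray z = -6x_1 - 9x_2 changes by -15 per unit t, so z → −∞.

The LP is unbounded; z can be made arbitrarily small.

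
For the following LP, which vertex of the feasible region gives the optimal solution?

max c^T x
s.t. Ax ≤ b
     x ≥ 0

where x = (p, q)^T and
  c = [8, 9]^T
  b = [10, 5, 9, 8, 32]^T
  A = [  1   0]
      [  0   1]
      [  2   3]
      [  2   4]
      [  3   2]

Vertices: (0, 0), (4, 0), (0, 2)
(4, 0) with z = 32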